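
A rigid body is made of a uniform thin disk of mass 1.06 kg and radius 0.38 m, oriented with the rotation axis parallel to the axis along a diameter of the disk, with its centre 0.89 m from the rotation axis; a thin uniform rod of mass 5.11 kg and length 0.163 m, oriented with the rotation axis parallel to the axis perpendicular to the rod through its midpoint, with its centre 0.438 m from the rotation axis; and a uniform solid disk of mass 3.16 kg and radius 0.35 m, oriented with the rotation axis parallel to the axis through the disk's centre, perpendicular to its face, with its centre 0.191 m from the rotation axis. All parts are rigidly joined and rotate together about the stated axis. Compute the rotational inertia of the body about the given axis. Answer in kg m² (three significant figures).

Thin disk: I_cm = (1/4)MR² = (1/4)(1.06)(0.38)² = 0.038266 kg m²; centre at d = 0.89 m, so I = I_cm + Md² gives I = 0.038266 + (1.06)(0.89)² = 0.87789 kg m².
Thin rod: I_cm = (1/12)ML² = (1/12)(5.11)(0.163)² = 0.011314 kg m²; centre at d = 0.438 m, so I = I_cm + Md² gives I = 0.011314 + (5.11)(0.438)² = 0.99164 kg m².
Solid disk: I_cm = (1/2)MR² = (1/2)(3.16)(0.35)² = 0.19355 kg m²; centre at d = 0.191 m, so I = I_cm + Md² gives I = 0.19355 + (3.16)(0.191)² = 0.30883 kg m².
Total I = 0.87789 + 0.99164 + 0.30883 = 2.1784 kg m².

2.18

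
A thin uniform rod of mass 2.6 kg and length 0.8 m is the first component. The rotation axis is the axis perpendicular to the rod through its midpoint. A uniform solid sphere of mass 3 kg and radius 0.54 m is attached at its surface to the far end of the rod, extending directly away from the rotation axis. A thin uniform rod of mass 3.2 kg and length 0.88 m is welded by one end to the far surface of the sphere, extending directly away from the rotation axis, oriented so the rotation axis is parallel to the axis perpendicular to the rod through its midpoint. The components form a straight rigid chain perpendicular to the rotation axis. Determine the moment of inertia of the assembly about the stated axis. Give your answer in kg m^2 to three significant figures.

Thin rod: I_cm = (1/12)ML² = (1/12)(2.6)(0.8)² = 0.13867 kg m^2; axis through the centre, so I = 0.13867 kg m^2.
Solid sphere: I_cm = (2/5)MR² = (2/5)(3)(0.54)² = 0.34992 kg m^2; centre at d = 0.4 + 0.54 = 0.94 m, so I = I_cm + Md² gives I = 0.34992 + (3)(0.94)² = 3.0007 kg m^2.
Thin rod: I_cm = (1/12)ML² = (1/12)(3.2)(0.88)² = 0.20651 kg m^2; centre at d = 0.4 + 0.54 + 0.54 + 0.44 = 1.92 m, so I = I_cm + Md² gives I = 0.20651 + (3.2)(1.92)² = 12.003 kg m^2.
Total I = 0.13867 + 3.0007 + 12.003 = 15.142 kg m^2.

15.1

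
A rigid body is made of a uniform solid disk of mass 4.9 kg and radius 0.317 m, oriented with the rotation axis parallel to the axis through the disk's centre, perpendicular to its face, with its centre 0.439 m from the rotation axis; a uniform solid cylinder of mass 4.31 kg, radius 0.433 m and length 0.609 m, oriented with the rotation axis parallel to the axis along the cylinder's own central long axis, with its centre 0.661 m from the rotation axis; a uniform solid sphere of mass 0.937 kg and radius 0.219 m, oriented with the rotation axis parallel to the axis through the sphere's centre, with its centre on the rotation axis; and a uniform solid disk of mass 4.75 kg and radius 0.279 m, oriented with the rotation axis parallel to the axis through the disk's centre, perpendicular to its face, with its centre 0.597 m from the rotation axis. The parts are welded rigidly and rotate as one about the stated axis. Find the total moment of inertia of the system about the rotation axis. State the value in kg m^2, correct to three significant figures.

5.37

Solid disk: I_cm = (1/2)MR² = (1/2)(4.9)(0.317)² = 0.2462 kg m^2; centre at d = 0.439 m, so I = I_cm + Md² gives I = 0.2462 + (4.9)(0.439)² = 1.1905 kg m^2.
Solid cylinder: I_cm = (1/2)MR² = (1/2)(4.31)(0.433)² = 0.40404 kg m^2; centre at d = 0.661 m, so I = I_cm + Md² gives I = 0.40404 + (4.31)(0.661)² = 2.2872 kg m^2.
Solid sphere: I_cm = (2/5)MR² = (2/5)(0.937)(0.219)² = 0.017976 kg m^2; axis through the centre, so I = 0.017976 kg m^2.
Solid disk: I_cm = (1/2)MR² = (1/2)(4.75)(0.279)² = 0.18487 kg m^2; centre at d = 0.597 m, so I = I_cm + Md² gives I = 0.18487 + (4.75)(0.597)² = 1.8778 kg m^2.
Total I = 1.1905 + 2.2872 + 0.017976 + 1.8778 = 5.3735 kg m^2.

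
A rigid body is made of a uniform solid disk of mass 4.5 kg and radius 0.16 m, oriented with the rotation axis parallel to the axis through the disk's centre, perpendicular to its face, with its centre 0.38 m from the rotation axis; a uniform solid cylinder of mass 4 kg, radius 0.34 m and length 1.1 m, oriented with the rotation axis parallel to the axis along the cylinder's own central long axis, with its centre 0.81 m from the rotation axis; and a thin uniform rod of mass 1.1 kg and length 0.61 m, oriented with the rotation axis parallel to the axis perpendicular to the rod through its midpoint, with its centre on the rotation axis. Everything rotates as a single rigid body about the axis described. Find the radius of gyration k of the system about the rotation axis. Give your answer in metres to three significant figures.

0.612

Solid disk: I_cm = (1/2)MR² = (1/2)(4.5)(0.16)² = 0.0576 kg m²; centre at d = 0.38 m, so the parallel axis theorem gives I = 0.0576 + (4.5)(0.38)² = 0.7074 kg m².
Solid cylinder: I_cm = (1/2)MR² = (1/2)(4)(0.34)² = 0.2312 kg m²; centre at d = 0.81 m, so the parallel axis theorem gives I = 0.2312 + (4)(0.81)² = 2.8556 kg m².
Thin rod: I_cm = (1/12)ML² = (1/12)(1.1)(0.61)² = 0.034109 kg m²; axis through the centre, so I = 0.034109 kg m².
Total I = 3.5971 kg m²; total mass M = 9.6 kg.
k = √(I/M) = √(3.5971/9.6) = 0.61213 m.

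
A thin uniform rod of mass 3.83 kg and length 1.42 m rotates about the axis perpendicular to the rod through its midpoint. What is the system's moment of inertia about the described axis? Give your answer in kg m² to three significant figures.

0.644

I_cm = (1/12)ML² = (1/12)(3.83)(1.42)² = 0.64357 kg m²; axis through the centre, so I = 0.64357 kg m².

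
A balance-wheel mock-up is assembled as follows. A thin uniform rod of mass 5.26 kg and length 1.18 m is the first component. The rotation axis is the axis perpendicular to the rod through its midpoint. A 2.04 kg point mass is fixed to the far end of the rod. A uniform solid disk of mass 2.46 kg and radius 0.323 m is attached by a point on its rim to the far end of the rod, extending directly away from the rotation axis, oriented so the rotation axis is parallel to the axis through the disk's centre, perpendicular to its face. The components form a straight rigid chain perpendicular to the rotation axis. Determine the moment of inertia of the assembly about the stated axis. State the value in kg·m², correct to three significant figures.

3.50

Thin rod: I_cm = (1/12)ML² = (1/12)(5.26)(1.18)² = 0.61034 kg·m²; axis through the centre, so I = 0.61034 kg·m².
Point mass: I_cm = 0; centre at d = 0.59 m, so I = I_cm + Md² gives I = 0 + (2.04)(0.59)² = 0.71012 kg·m².
Solid disk: I_cm = (1/2)MR² = (1/2)(2.46)(0.323)² = 0.12832 kg·m²; centre at d = 0.59 + 0.323 = 0.913 m, so I = I_cm + Md² gives I = 0.12832 + (2.46)(0.913)² = 2.1789 kg·m².
Total I = 0.61034 + 0.71012 + 2.1789 = 3.4994 kg·m².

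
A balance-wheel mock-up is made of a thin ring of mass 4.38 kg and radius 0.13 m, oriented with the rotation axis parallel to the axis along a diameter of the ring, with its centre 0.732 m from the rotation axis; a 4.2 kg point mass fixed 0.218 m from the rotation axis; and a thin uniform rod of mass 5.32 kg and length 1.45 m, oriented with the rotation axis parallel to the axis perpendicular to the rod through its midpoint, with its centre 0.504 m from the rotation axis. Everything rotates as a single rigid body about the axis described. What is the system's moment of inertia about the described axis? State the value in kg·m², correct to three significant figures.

4.87

Thin ring: I_cm = (1/2)MR² = (1/2)(4.38)(0.13)² = 0.037011 kg·m²; centre at d = 0.732 m, so I = I_cm + Md² gives I = 0.037011 + (4.38)(0.732)² = 2.3839 kg·m².
Point mass: I_cm = 0; centre at d = 0.218 m, so I = I_cm + Md² gives I = 0 + (4.2)(0.218)² = 0.1996 kg·m².
Thin rod: I_cm = (1/12)ML² = (1/12)(5.32)(1.45)² = 0.93211 kg·m²; centre at d = 0.504 m, so I = I_cm + Md² gives I = 0.93211 + (5.32)(0.504)² = 2.2835 kg·m².
Total I = 2.3839 + 0.1996 + 2.2835 = 4.867 kg·m².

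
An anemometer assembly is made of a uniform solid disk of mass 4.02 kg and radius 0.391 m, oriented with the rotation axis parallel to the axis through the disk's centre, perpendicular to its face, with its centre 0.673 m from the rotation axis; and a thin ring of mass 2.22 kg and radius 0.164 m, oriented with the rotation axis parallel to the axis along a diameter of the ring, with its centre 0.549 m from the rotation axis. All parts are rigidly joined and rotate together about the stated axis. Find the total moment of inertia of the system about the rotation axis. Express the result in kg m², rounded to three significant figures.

Solid disk: I_cm = (1/2)MR² = (1/2)(4.02)(0.391)² = 0.30729 kg m²; centre at d = 0.673 m, so the parallel axis theorem gives I = 0.30729 + (4.02)(0.673)² = 2.1281 kg m².
Thin ring: I_cm = (1/2)MR² = (1/2)(2.22)(0.164)² = 0.029855 kg m²; centre at d = 0.549 m, so the parallel axis theorem gives I = 0.029855 + (2.22)(0.549)² = 0.69896 kg m².
Total I = 2.1281 + 0.69896 = 2.827 kg m².

2.83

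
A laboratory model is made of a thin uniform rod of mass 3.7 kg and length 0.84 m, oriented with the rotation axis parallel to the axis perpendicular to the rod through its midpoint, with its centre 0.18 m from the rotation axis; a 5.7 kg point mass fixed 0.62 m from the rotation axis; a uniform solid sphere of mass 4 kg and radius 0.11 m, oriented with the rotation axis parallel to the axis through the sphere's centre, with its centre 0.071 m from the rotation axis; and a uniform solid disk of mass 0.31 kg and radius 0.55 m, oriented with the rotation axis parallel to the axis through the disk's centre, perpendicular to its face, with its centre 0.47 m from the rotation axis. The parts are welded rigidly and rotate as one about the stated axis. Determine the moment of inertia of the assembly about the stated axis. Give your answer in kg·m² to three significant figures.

Thin rod: I_cm = (1/12)ML² = (1/12)(3.7)(0.84)² = 0.21756 kg·m²; centre at d = 0.18 m, so I = I_cm + Md² gives I = 0.21756 + (3.7)(0.18)² = 0.33744 kg·m².
Point mass: I_cm = 0; centre at d = 0.62 m, so I = I_cm + Md² gives I = 0 + (5.7)(0.62)² = 2.1911 kg·m².
Solid sphere: I_cm = (2/5)MR² = (2/5)(4)(0.11)² = 0.01936 kg·m²; centre at d = 0.071 m, so I = I_cm + Md² gives I = 0.01936 + (4)(0.071)² = 0.039524 kg·m².
Solid disk: I_cm = (1/2)MR² = (1/2)(0.31)(0.55)² = 0.046888 kg·m²; centre at d = 0.47 m, so I = I_cm + Md² gives I = 0.046888 + (0.31)(0.47)² = 0.11537 kg·m².
Total I = 0.33744 + 2.1911 + 0.039524 + 0.11537 = 2.6834 kg·m².

2.68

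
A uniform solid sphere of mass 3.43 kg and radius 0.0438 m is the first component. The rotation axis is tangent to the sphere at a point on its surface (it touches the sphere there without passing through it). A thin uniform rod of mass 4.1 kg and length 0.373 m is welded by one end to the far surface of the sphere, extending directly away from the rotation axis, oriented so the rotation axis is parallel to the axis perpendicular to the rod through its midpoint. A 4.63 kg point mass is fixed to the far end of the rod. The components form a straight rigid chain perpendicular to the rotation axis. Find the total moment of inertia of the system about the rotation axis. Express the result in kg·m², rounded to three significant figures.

Solid sphere: I_cm = (2/5)MR² = (2/5)(3.43)(0.0438)² = 0.0026321 kg·m²; centre at d = 0.0438 m, so I = I_cm + Md² gives I = 0.0026321 + (3.43)(0.0438)² = 0.0092123 kg·m².
Thin rod: I_cm = (1/12)ML² = (1/12)(4.1)(0.373)² = 0.047536 kg·m²; centre at d = 0.0438 + 0.0438 + 0.1865 = 0.2741 m, so I = I_cm + Md² gives I = 0.047536 + (4.1)(0.2741)² = 0.35557 kg·m².
Point mass: I_cm = 0; centre at d = 0.0438 + 0.0438 + 0.1865 + 0.1865 = 0.4606 m, so I = I_cm + Md² gives I = 0 + (4.63)(0.4606)² = 0.98227 kg·m².
Total I = 0.0092123 + 0.35557 + 0.98227 = 1.347 kg·m².

1.35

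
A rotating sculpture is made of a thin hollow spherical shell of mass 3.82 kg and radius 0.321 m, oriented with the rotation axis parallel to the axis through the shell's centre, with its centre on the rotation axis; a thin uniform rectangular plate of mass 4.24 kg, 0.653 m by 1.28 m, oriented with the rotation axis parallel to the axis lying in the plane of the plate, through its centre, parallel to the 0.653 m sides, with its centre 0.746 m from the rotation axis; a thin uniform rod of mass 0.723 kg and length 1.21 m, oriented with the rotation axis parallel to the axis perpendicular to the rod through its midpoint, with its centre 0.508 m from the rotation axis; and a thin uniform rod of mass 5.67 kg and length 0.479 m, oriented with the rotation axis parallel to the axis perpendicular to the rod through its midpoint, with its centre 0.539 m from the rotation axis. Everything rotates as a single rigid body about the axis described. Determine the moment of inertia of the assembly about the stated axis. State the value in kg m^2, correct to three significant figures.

Spherical shell: I_cm = (2/3)MR² = (2/3)(3.82)(0.321)² = 0.26241 kg m^2; axis through the centre, so I = 0.26241 kg m^2.
Rectangular plate: I_cm = (1/12)Mb² = (1/12)(4.24)(1.28)² = 0.5789 kg m^2; centre at d = 0.746 m, so the parallel axis theorem gives I = 0.5789 + (4.24)(0.746)² = 2.9385 kg m^2.
Thin rod: I_cm = (1/12)ML² = (1/12)(0.723)(1.21)² = 0.088212 kg m^2; centre at d = 0.508 m, so the parallel axis theorem gives I = 0.088212 + (0.723)(0.508)² = 0.27479 kg m^2.
Thin rod: I_cm = (1/12)ML² = (1/12)(5.67)(0.479)² = 0.10841 kg m^2; centre at d = 0.539 m, so the parallel axis theorem gives I = 0.10841 + (5.67)(0.539)² = 1.7557 kg m^2.
Total I = 0.26241 + 2.9385 + 0.27479 + 1.7557 = 5.2314 kg m^2.

5.23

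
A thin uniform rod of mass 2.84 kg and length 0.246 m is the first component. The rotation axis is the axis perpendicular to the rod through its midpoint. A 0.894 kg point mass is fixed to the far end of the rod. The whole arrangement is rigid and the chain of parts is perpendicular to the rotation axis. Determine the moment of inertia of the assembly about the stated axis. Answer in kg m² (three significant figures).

0.0278

Thin rod: I_cm = (1/12)ML² = (1/12)(2.84)(0.246)² = 0.014322 kg m²; axis through the centre, so I = 0.014322 kg m².
Point mass: I_cm = 0; centre at d = 0.123 m, so the parallel axis theorem gives I = 0 + (0.894)(0.123)² = 0.013525 kg m².
Total I = 0.014322 + 0.013525 = 0.027847 kg m².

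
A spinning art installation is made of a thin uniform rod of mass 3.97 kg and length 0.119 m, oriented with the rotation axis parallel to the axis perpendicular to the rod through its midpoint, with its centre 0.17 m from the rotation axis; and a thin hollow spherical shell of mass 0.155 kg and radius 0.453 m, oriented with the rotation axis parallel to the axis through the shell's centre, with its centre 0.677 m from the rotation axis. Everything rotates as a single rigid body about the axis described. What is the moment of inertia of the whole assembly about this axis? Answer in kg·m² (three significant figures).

0.212

Thin rod: I_cm = (1/12)ML² = (1/12)(3.97)(0.119)² = 0.0046849 kg·m²; centre at d = 0.17 m, so I = I_cm + Md² gives I = 0.0046849 + (3.97)(0.17)² = 0.11942 kg·m².
Spherical shell: I_cm = (2/3)MR² = (2/3)(0.155)(0.453)² = 0.021205 kg·m²; centre at d = 0.677 m, so I = I_cm + Md² gives I = 0.021205 + (0.155)(0.677)² = 0.092246 kg·m².
Total I = 0.11942 + 0.092246 = 0.21166 kg·m².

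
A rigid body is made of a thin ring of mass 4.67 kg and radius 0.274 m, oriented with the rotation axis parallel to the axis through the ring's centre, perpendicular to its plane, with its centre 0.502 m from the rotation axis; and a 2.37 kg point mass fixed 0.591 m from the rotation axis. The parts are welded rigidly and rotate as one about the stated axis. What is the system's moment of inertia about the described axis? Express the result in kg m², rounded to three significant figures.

Thin ring: I_cm = MR² = (4.67)(0.274)² = 0.3506 kg m²; centre at d = 0.502 m, so I = I_cm + Md² gives I = 0.3506 + (4.67)(0.502)² = 1.5275 kg m².
Point mass: I_cm = 0; centre at d = 0.591 m, so I = I_cm + Md² gives I = 0 + (2.37)(0.591)² = 0.8278 kg m².
Total I = 1.5275 + 0.8278 = 2.3553 kg m².

2.36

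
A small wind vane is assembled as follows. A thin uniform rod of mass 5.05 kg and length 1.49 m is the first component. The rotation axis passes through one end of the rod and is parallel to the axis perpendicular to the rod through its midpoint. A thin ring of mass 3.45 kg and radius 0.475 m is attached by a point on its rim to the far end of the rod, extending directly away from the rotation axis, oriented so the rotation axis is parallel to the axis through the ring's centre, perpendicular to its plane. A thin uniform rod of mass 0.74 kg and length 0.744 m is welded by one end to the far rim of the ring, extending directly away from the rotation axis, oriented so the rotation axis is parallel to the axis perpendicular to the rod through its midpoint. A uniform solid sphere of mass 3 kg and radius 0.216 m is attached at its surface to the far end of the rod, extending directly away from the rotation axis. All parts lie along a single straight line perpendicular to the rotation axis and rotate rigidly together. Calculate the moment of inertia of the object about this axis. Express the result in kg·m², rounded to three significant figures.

Thin rod: I_cm = (1/12)ML² = (1/12)(5.05)(1.49)² = 0.93429 kg·m²; centre at d = 0.745 m, so I = I_cm + Md² gives I = 0.93429 + (5.05)(0.745)² = 3.7372 kg·m².
Thin ring: I_cm = MR² = (3.45)(0.475)² = 0.77841 kg·m²; centre at d = 0.745 + 0.745 + 0.475 = 1.965 m, so I = I_cm + Md² gives I = 0.77841 + (3.45)(1.965)² = 14.1 kg·m².
Thin rod: I_cm = (1/12)ML² = (1/12)(0.74)(0.744)² = 0.034135 kg·m²; centre at d = 0.745 + 0.745 + 0.475 + 0.475 + 0.372 = 2.812 m, so I = I_cm + Md² gives I = 0.034135 + (0.74)(2.812)² = 5.8856 kg·m².
Solid sphere: I_cm = (2/5)MR² = (2/5)(3)(0.216)² = 0.055987 kg·m²; centre at d = 0.745 + 0.745 + 0.475 + 0.475 + 0.372 + 0.372 + 0.216 = 3.4 m, so I = I_cm + Md² gives I = 0.055987 + (3)(3.4)² = 34.736 kg·m².
Total I = 3.7372 + 14.1 + 5.8856 + 34.736 = 58.458 kg·m².

58.5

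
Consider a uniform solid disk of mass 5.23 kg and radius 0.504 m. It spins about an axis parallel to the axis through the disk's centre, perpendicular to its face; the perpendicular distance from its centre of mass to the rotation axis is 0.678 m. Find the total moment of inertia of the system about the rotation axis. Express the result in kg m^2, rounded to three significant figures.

I_cm = (1/2)MR² = (1/2)(5.23)(0.504)² = 0.66425 kg m^2; centre at d = 0.678 m, so the parallel axis theorem gives I = 0.66425 + (5.23)(0.678)² = 3.0684 kg m^2.

3.07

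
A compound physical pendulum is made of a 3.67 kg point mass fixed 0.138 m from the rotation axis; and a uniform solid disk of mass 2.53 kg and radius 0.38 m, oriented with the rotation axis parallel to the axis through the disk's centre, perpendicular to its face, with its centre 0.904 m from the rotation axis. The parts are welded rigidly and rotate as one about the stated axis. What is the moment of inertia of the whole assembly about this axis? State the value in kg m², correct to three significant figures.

Point mass: I_cm = 0; centre at d = 0.138 m, so I = I_cm + Md² gives I = 0 + (3.67)(0.138)² = 0.069891 kg m².
Solid disk: I_cm = (1/2)MR² = (1/2)(2.53)(0.38)² = 0.18267 kg m²; centre at d = 0.904 m, so I = I_cm + Md² gives I = 0.18267 + (2.53)(0.904)² = 2.2502 kg m².
Total I = 0.069891 + 2.2502 = 2.3201 kg m².

2.32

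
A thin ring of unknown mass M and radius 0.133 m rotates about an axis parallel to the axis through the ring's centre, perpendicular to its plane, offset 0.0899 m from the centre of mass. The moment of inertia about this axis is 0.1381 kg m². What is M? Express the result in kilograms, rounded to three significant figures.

I = I_cm + Md² = MR² + Md² = M·[1·(0.133)² + (0.0899)²] = M·0.025771.
So M = 0.1381 / 0.025771 = 5.3587 kg.

5.36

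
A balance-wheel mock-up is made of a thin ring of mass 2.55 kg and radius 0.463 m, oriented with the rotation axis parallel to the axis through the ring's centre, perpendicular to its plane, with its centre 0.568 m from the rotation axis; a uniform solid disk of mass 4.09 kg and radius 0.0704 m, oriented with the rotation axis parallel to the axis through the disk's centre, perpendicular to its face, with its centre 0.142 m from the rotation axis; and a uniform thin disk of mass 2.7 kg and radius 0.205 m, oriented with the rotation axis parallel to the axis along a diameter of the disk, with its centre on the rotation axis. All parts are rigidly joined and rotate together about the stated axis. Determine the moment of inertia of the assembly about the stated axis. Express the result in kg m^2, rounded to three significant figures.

Thin ring: I_cm = MR² = (2.55)(0.463)² = 0.54664 kg m^2; centre at d = 0.568 m, so the parallel axis theorem gives I = 0.54664 + (2.55)(0.568)² = 1.3693 kg m^2.
Solid disk: I_cm = (1/2)MR² = (1/2)(4.09)(0.0704)² = 0.010135 kg m^2; centre at d = 0.142 m, so the parallel axis theorem gives I = 0.010135 + (4.09)(0.142)² = 0.092606 kg m^2.
Thin disk: I_cm = (1/4)MR² = (1/4)(2.7)(0.205)² = 0.028367 kg m^2; axis through the centre, so I = 0.028367 kg m^2.
Total I = 1.3693 + 0.092606 + 0.028367 = 1.4903 kg m^2.

1.49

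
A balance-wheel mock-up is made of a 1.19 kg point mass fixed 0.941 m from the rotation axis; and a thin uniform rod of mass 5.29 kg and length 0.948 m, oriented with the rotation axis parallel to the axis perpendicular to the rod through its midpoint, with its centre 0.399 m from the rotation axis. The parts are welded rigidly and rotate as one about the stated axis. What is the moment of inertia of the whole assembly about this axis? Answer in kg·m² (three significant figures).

Point mass: I_cm = 0; centre at d = 0.941 m, so I = I_cm + Md² gives I = 0 + (1.19)(0.941)² = 1.0537 kg·m².
Thin rod: I_cm = (1/12)ML² = (1/12)(5.29)(0.948)² = 0.39618 kg·m²; centre at d = 0.399 m, so I = I_cm + Md² gives I = 0.39618 + (5.29)(0.399)² = 1.2384 kg·m².
Total I = 1.0537 + 1.2384 = 2.2921 kg·m².

2.29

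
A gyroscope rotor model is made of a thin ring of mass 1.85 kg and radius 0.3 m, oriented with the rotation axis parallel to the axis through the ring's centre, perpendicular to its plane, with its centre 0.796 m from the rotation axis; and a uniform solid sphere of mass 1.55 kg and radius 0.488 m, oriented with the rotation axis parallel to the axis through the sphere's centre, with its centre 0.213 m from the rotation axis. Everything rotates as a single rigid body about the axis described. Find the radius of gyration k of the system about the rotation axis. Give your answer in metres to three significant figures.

Thin ring: I_cm = MR² = (1.85)(0.3)² = 0.1665 kg m²; centre at d = 0.796 m, so I = I_cm + Md² gives I = 0.1665 + (1.85)(0.796)² = 1.3387 kg m².
Solid sphere: I_cm = (2/5)MR² = (2/5)(1.55)(0.488)² = 0.14765 kg m²; centre at d = 0.213 m, so I = I_cm + Md² gives I = 0.14765 + (1.55)(0.213)² = 0.21797 kg m².
Total I = 1.5567 kg m²; total mass M = 3.4 kg.
k = √(I/M) = √(1.5567/3.4) = 0.67664 m.

0.677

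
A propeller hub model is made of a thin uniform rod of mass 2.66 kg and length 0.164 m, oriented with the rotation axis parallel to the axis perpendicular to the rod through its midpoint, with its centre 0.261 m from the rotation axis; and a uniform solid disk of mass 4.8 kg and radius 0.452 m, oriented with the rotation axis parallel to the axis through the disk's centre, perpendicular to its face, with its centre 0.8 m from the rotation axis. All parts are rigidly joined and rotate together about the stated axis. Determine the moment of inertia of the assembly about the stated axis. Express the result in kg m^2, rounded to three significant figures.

3.75

Thin rod: I_cm = (1/12)ML² = (1/12)(2.66)(0.164)² = 0.0059619 kg m^2; centre at d = 0.261 m, so the parallel axis theorem gives I = 0.0059619 + (2.66)(0.261)² = 0.18716 kg m^2.
Solid disk: I_cm = (1/2)MR² = (1/2)(4.8)(0.452)² = 0.49033 kg m^2; centre at d = 0.8 m, so the parallel axis theorem gives I = 0.49033 + (4.8)(0.8)² = 3.5623 kg m^2.
Total I = 0.18716 + 3.5623 = 3.7495 kg m^2.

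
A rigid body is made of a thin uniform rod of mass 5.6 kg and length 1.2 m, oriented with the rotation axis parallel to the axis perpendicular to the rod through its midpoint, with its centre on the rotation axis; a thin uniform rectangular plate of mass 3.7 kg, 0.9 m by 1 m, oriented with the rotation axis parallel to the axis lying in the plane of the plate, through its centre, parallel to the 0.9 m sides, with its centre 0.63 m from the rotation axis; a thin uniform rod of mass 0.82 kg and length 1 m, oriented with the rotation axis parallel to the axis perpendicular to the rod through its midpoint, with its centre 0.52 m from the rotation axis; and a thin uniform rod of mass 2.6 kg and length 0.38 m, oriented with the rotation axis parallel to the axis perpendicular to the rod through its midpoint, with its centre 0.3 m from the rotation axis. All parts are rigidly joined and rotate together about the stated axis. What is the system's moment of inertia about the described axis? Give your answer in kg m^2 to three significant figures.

3.00

Thin rod: I_cm = (1/12)ML² = (1/12)(5.6)(1.2)² = 0.672 kg m^2; axis through the centre, so I = 0.672 kg m^2.
Rectangular plate: I_cm = (1/12)Mb² = (1/12)(3.7)(1)² = 0.30833 kg m^2; centre at d = 0.63 m, so I = I_cm + Md² gives I = 0.30833 + (3.7)(0.63)² = 1.7769 kg m^2.
Thin rod: I_cm = (1/12)ML² = (1/12)(0.82)(1)² = 0.068333 kg m^2; centre at d = 0.52 m, so I = I_cm + Md² gives I = 0.068333 + (0.82)(0.52)² = 0.29006 kg m^2.
Thin rod: I_cm = (1/12)ML² = (1/12)(2.6)(0.38)² = 0.031287 kg m^2; centre at d = 0.3 m, so I = I_cm + Md² gives I = 0.031287 + (2.6)(0.3)² = 0.26529 kg m^2.
Total I = 0.672 + 1.7769 + 0.29006 + 0.26529 = 3.0042 kg m^2.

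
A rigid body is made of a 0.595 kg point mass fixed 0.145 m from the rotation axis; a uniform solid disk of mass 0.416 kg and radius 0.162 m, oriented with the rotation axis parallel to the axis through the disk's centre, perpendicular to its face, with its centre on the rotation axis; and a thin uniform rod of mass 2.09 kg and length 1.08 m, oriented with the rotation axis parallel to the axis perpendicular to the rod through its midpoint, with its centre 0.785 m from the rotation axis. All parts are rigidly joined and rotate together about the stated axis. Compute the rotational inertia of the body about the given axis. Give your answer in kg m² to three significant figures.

1.51

Point mass: I_cm = 0; centre at d = 0.145 m, so I = I_cm + Md² gives I = 0 + (0.595)(0.145)² = 0.01251 kg m².
Solid disk: I_cm = (1/2)MR² = (1/2)(0.416)(0.162)² = 0.0054588 kg m²; axis through the centre, so I = 0.0054588 kg m².
Thin rod: I_cm = (1/12)ML² = (1/12)(2.09)(1.08)² = 0.20315 kg m²; centre at d = 0.785 m, so I = I_cm + Md² gives I = 0.20315 + (2.09)(0.785)² = 1.4911 kg m².
Total I = 0.01251 + 0.0054588 + 1.4911 = 1.509 kg m².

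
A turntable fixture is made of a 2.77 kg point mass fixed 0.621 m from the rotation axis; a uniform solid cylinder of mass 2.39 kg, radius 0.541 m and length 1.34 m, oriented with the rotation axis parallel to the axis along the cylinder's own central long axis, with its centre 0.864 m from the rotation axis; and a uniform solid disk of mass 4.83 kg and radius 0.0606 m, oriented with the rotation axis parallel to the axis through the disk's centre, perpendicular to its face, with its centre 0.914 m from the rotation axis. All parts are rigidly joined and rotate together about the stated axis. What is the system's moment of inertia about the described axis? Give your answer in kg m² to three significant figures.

Point mass: I_cm = 0; centre at d = 0.621 m, so the parallel axis theorem gives I = 0 + (2.77)(0.621)² = 1.0682 kg m².
Solid cylinder: I_cm = (1/2)MR² = (1/2)(2.39)(0.541)² = 0.34975 kg m²; centre at d = 0.864 m, so the parallel axis theorem gives I = 0.34975 + (2.39)(0.864)² = 2.1339 kg m².
Solid disk: I_cm = (1/2)MR² = (1/2)(4.83)(0.0606)² = 0.0088687 kg m²; centre at d = 0.914 m, so the parallel axis theorem gives I = 0.0088687 + (4.83)(0.914)² = 4.0438 kg m².
Total I = 1.0682 + 2.1339 + 4.0438 = 7.2459 kg m².

7.25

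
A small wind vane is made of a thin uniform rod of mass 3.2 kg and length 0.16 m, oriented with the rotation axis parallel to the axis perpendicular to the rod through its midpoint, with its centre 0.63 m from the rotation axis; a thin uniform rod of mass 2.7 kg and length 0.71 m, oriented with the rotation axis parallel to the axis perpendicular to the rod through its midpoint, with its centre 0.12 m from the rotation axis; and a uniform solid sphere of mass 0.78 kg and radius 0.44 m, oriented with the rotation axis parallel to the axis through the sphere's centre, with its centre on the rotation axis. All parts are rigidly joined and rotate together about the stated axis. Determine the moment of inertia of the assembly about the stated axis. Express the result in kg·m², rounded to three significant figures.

1.49

Thin rod: I_cm = (1/12)ML² = (1/12)(3.2)(0.16)² = 0.0068267 kg·m²; centre at d = 0.63 m, so the parallel axis theorem gives I = 0.0068267 + (3.2)(0.63)² = 1.2769 kg·m².
Thin rod: I_cm = (1/12)ML² = (1/12)(2.7)(0.71)² = 0.11342 kg·m²; centre at d = 0.12 m, so the parallel axis theorem gives I = 0.11342 + (2.7)(0.12)² = 0.1523 kg·m².
Solid sphere: I_cm = (2/5)MR² = (2/5)(0.78)(0.44)² = 0.060403 kg·m²; axis through the centre, so I = 0.060403 kg·m².
Total I = 1.2769 + 0.1523 + 0.060403 = 1.4896 kg·m².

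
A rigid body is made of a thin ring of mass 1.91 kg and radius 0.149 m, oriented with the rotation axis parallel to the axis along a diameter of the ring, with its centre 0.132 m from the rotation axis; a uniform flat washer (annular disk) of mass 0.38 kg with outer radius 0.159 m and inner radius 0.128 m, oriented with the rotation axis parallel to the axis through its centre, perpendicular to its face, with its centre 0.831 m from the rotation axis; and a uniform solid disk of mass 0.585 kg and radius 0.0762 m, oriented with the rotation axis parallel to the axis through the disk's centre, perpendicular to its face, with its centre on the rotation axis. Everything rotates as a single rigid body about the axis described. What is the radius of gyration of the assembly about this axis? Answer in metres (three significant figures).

Thin ring: I_cm = (1/2)MR² = (1/2)(1.91)(0.149)² = 0.021202 kg·m²; centre at d = 0.132 m, so the parallel axis theorem gives I = 0.021202 + (1.91)(0.132)² = 0.054482 kg·m².
Annular disk: I_cm = (1/2)M(R²+r²) = (1/2)(0.38)[(0.159)² + (0.128)²] = 0.0079164 kg·m²; centre at d = 0.831 m, so the parallel axis theorem gives I = 0.0079164 + (0.38)(0.831)² = 0.27033 kg·m².
Solid disk: I_cm = (1/2)MR² = (1/2)(0.585)(0.0762)² = 0.0016984 kg·m²; axis through the centre, so I = 0.0016984 kg·m².
Total I = 0.32651 kg·m²; total mass M = 2.875 kg.
k = √(I/M) = √(0.32651/2.875) = 0.337 m.

0.337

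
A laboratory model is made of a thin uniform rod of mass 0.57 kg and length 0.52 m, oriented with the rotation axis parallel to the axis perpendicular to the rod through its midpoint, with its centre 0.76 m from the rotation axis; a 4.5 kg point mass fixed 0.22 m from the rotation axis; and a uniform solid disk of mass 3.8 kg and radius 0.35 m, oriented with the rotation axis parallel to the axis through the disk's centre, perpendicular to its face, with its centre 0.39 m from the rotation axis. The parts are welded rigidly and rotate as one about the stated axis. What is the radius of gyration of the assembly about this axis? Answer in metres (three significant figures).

Thin rod: I_cm = (1/12)ML² = (1/12)(0.57)(0.52)² = 0.012844 kg m²; centre at d = 0.76 m, so the parallel axis theorem gives I = 0.012844 + (0.57)(0.76)² = 0.34208 kg m².
Point mass: I_cm = 0; centre at d = 0.22 m, so the parallel axis theorem gives I = 0 + (4.5)(0.22)² = 0.2178 kg m².
Solid disk: I_cm = (1/2)MR² = (1/2)(3.8)(0.35)² = 0.23275 kg m²; centre at d = 0.39 m, so the parallel axis theorem gives I = 0.23275 + (3.8)(0.39)² = 0.81073 kg m².
Total I = 1.3706 kg m²; total mass M = 8.87 kg.
k = √(I/M) = √(1.3706/8.87) = 0.39309 m.

0.393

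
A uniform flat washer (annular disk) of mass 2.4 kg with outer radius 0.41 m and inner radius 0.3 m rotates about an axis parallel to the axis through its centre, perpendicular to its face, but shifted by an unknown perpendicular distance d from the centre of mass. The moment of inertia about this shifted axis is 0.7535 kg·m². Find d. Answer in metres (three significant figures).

0.430

About the centre-of-mass axis, I_cm = (1/2)M(R²+r²) = (1/2)(2.4)[(0.41)² + (0.3)²] = 0.30972 kg·m².
Parallel axis theorem: I = I_cm + Md², so Md² = 0.7535 − 0.30972 = 0.44378 kg·m².
d = √(0.44378 / 2.4) = 0.43001 m.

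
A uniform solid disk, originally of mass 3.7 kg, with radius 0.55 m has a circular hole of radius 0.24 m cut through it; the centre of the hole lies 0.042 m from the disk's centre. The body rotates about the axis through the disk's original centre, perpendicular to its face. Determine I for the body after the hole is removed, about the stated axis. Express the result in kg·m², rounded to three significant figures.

0.538

Unpierced body about its centre: I₀ = (1/2)MR² = (1/2)(3.7)(0.55)² = 0.55963 kg·m².
The removed disk has mass m = M·(r/R)² = (3.7)(0.24/0.55)² = 0.70453 kg (same uniform areal density).
Its moment of inertia about the rotation axis (parallel-axis theorem): I_hole = (1/2)mr² + md² = (1/2)(0.70453)(0.24)² + (0.70453)(0.042)² = 0.021533 kg·m².
Treating the hole as negative mass, I = I₀ − I_hole = 0.55963 − 0.021533 = 0.53809 kg·m².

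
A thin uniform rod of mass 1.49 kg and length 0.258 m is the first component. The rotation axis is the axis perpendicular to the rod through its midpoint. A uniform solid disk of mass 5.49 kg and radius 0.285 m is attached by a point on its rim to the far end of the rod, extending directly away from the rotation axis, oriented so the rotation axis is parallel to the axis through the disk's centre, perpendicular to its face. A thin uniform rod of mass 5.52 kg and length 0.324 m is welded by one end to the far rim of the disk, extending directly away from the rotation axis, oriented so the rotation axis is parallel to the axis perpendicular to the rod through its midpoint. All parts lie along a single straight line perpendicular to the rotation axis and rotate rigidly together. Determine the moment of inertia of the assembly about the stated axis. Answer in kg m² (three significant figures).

5.31

Thin rod: I_cm = (1/12)ML² = (1/12)(1.49)(0.258)² = 0.008265 kg m²; axis through the centre, so I = 0.008265 kg m².
Solid disk: I_cm = (1/2)MR² = (1/2)(5.49)(0.285)² = 0.22296 kg m²; centre at d = 0.129 + 0.285 = 0.414 m, so I = I_cm + Md² gives I = 0.22296 + (5.49)(0.414)² = 1.1639 kg m².
Thin rod: I_cm = (1/12)ML² = (1/12)(5.52)(0.324)² = 0.048289 kg m²; centre at d = 0.129 + 0.285 + 0.285 + 0.162 = 0.861 m, so I = I_cm + Md² gives I = 0.048289 + (5.52)(0.861)² = 4.1404 kg m².
Total I = 0.008265 + 1.1639 + 4.1404 = 5.3126 kg m².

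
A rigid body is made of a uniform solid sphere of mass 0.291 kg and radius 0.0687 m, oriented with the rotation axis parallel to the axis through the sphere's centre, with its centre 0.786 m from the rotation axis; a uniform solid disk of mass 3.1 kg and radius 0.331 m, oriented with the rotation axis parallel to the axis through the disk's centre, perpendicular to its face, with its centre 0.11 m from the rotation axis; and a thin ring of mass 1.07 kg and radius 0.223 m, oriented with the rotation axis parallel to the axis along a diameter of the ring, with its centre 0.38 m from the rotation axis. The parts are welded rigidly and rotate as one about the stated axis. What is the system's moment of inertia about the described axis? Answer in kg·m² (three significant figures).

Solid sphere: I_cm = (2/5)MR² = (2/5)(0.291)(0.0687)² = 0.00054937 kg·m²; centre at d = 0.786 m, so the parallel axis theorem gives I = 0.00054937 + (0.291)(0.786)² = 0.18033 kg·m².
Solid disk: I_cm = (1/2)MR² = (1/2)(3.1)(0.331)² = 0.16982 kg·m²; centre at d = 0.11 m, so the parallel axis theorem gives I = 0.16982 + (3.1)(0.11)² = 0.20733 kg·m².
Thin ring: I_cm = (1/2)MR² = (1/2)(1.07)(0.223)² = 0.026605 kg·m²; centre at d = 0.38 m, so the parallel axis theorem gives I = 0.026605 + (1.07)(0.38)² = 0.18111 kg·m².
Total I = 0.18033 + 0.20733 + 0.18111 = 0.56877 kg·m².

0.569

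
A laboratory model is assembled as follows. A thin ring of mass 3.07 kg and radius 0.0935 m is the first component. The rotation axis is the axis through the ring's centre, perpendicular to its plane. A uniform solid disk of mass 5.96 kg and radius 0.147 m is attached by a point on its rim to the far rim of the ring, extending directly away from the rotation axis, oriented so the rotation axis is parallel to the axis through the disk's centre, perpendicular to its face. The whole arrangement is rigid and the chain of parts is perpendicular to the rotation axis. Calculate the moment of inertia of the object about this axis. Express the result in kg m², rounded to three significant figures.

Thin ring: I_cm = MR² = (3.07)(0.0935)² = 0.026839 kg m²; axis through the centre, so I = 0.026839 kg m².
Solid disk: I_cm = (1/2)MR² = (1/2)(5.96)(0.147)² = 0.064395 kg m²; centre at d = 0.0935 + 0.147 = 0.2405 m, so the parallel axis theorem gives I = 0.064395 + (5.96)(0.2405)² = 0.40912 kg m².
Total I = 0.026839 + 0.40912 = 0.43596 kg m².

0.436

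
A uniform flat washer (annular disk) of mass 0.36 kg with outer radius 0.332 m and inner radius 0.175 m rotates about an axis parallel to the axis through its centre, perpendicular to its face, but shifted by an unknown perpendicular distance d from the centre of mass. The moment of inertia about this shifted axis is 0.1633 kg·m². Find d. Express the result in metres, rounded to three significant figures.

About the centre-of-mass axis, I_cm = (1/2)M(R²+r²) = (1/2)(0.36)[(0.332)² + (0.175)²] = 0.025353 kg·m².
Parallel axis theorem: I = I_cm + Md², so Md² = 0.1633 − 0.025353 = 0.13795 kg·m².
d = √(0.13795 / 0.36) = 0.61902 m.

0.619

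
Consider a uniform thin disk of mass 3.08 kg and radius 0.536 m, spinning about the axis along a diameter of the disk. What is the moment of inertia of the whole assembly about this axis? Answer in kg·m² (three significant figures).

I_cm = (1/4)MR² = (1/4)(3.08)(0.536)² = 0.22122 kg·m²; axis through the centre, so I = 0.22122 kg·m².

0.221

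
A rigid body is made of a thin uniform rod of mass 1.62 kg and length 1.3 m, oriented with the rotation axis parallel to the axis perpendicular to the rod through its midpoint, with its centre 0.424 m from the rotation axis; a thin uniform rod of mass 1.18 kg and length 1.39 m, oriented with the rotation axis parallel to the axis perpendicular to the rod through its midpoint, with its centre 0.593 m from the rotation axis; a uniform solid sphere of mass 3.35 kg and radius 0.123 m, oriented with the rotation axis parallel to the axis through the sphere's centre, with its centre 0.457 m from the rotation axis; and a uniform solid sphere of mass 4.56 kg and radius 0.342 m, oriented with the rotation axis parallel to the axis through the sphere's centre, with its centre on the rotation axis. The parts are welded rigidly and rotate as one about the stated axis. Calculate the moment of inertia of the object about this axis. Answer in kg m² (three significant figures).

Thin rod: I_cm = (1/12)ML² = (1/12)(1.62)(1.3)² = 0.22815 kg m²; centre at d = 0.424 m, so I = I_cm + Md² gives I = 0.22815 + (1.62)(0.424)² = 0.51939 kg m².
Thin rod: I_cm = (1/12)ML² = (1/12)(1.18)(1.39)² = 0.18999 kg m²; centre at d = 0.593 m, so I = I_cm + Md² gives I = 0.18999 + (1.18)(0.593)² = 0.60494 kg m².
Solid sphere: I_cm = (2/5)MR² = (2/5)(3.35)(0.123)² = 0.020273 kg m²; centre at d = 0.457 m, so I = I_cm + Md² gives I = 0.020273 + (3.35)(0.457)² = 0.71992 kg m².
Solid sphere: I_cm = (2/5)MR² = (2/5)(4.56)(0.342)² = 0.21334 kg m²; axis through the centre, so I = 0.21334 kg m².
Total I = 0.51939 + 0.60494 + 0.71992 + 0.21334 = 2.0576 kg m².

2.06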